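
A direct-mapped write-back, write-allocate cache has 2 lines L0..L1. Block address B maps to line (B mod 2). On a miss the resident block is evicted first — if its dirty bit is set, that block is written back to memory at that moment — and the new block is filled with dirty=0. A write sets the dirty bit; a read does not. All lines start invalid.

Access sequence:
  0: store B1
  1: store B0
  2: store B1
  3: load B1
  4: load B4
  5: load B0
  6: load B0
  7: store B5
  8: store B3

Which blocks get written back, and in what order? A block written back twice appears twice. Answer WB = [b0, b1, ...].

  0 | W B1 → L1 miss [D]
  1 | W B0 → L0 miss [D]
  2 | W B1 → L1 hit [D]
  3 | R B1 → L1 hit [D]
  4 | R B4 → L0 miss wb→B0 [-]
  5 | R B0 → L0 miss [-]
  6 | R B0 → L0 hit [-]
  7 | W B5 → L1 miss wb→B1 [D]
  8 | W B3 → L1 miss wb→B5 [D]

WB = [0, 1, 5]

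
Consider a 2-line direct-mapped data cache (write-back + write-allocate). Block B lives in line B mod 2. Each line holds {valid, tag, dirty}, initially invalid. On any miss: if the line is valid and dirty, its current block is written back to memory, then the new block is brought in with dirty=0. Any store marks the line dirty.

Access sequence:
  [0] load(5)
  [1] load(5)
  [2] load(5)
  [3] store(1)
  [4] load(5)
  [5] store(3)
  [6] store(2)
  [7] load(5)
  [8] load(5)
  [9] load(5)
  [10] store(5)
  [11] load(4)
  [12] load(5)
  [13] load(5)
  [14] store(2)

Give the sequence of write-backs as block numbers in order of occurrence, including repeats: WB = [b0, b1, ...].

  0 | R B5 → L1 miss [-]
  1 | R B5 → L1 hit [-]
  2 | R B5 → L1 hit [-]
  3 | W B1 → L1 miss [D]
  4 | R B5 → L1 miss wb→B1 [-]
  5 | W B3 → L1 miss [D]
  6 | W B2 → L0 miss [D]
  7 | R B5 → L1 miss wb→B3 [-]
  8 | R B5 → L1 hit [-]
  9 | R B5 → L1 hit [-]
  10 | W B5 → L1 hit [D]
  11 | R B4 → L0 miss wb→B2 [-]
  12 | R B5 → L1 hit [D]
  13 | R B5 → L1 hit [D]
  14 | W B2 → L0 miss [D]

WB = [1, 3, 2]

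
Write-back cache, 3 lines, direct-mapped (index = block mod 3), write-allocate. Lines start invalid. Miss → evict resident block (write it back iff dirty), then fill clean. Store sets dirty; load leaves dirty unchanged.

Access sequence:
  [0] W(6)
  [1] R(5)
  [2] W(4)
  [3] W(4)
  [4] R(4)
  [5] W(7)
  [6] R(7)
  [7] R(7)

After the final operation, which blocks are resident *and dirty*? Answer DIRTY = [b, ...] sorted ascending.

DIRTY = [6, 7]

0: W B6 -> L0 miss  d=D]
1: R B5 -> L2 miss  d=-]
2: W B4 -> L1 miss  d=D]
3: W B4 -> L1 hit  d=D]
4: R B4 -> L1 hit  d=D]
5: W B7 -> L1 miss wb->B4  d=D]
6: R B7 -> L1 hit  d=D]
7: R B7 -> L1 hit  d=D]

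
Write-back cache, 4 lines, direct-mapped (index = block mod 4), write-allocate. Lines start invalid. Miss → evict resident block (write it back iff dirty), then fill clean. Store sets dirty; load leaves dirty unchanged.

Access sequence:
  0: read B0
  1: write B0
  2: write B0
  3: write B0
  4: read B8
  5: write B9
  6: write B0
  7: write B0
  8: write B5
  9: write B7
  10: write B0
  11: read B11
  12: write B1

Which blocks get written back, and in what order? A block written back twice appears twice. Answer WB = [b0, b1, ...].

0: R B0 → L0 miss [-]
1: W B0 → L0 hit [D]
2: W B0 → L0 hit [D]
3: W B0 → L0 hit [D]
4: R B8 → L0 miss wb→B0 [-]
5: W B9 → L1 miss [D]
6: W B0 → L0 miss [D]
7: W B0 → L0 hit [D]
8: W B5 → L1 miss wb→B9 [D]
9: W B7 → L3 miss [D]
10: W B0 → L0 hit [D]
11: R B11 → L3 miss wb→B7 [-]
12: W B1 → L1 miss wb→B5 [D]

WB = [0, 9, 7, 5]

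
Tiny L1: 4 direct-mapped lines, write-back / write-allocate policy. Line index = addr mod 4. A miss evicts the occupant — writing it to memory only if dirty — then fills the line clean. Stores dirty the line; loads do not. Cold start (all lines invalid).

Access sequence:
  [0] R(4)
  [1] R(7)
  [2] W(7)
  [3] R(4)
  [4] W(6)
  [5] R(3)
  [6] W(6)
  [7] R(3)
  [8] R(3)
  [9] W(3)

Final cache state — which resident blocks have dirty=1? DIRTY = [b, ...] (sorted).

DIRTY = [3, 6]

  0 | R B4 → L0 miss [-]
  1 | R B7 → L3 miss [-]
  2 | W B7 → L3 hit [D]
  3 | R B4 → L0 hit [-]
  4 | W B6 → L2 miss [D]
  5 | R B3 → L3 miss wb→B7 [-]
  6 | W B6 → L2 hit [D]
  7 | R B3 → L3 hit [-]
  8 | R B3 → L3 hit [-]
  9 | W B3 → L3 hit [D]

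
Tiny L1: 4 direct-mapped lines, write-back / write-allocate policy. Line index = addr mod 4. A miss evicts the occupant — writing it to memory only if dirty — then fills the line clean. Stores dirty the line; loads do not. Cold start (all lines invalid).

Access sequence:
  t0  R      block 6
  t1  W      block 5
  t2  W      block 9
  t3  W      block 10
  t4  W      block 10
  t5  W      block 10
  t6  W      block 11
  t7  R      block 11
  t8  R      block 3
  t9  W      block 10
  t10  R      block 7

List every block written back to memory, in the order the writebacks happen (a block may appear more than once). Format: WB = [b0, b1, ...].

WB = [5, 11]

0: R B6 → L2 miss [-]
1: W B5 → L1 miss [D]
2: W B9 → L1 miss wb→B5 [D]
3: W B10 → L2 miss [D]
4: W B10 → L2 hit [D]
5: W B10 → L2 hit [D]
6: W B11 → L3 miss [D]
7: R B11 → L3 hit [D]
8: R B3 → L3 miss wb→B11 [-]
9: W B10 → L2 hit [D]
10: R B7 → L3 miss [-]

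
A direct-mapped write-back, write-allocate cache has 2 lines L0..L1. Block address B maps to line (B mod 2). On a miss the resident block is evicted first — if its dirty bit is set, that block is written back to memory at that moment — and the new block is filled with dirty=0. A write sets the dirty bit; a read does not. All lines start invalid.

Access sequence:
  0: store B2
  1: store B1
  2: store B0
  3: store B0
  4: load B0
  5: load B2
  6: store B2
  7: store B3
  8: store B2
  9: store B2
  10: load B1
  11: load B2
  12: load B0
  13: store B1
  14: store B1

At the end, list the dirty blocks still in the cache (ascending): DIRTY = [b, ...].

DIRTY = [1]

0: W B2 -> L0 miss  d=D]
1: W B1 -> L1 miss  d=D]
2: W B0 -> L0 miss wb->B2  d=D]
3: W B0 -> L0 hit  d=D]
4: R B0 -> L0 hit  d=D]
5: R B2 -> L0 miss wb->B0  d=-]
6: W B2 -> L0 hit  d=D]
7: W B3 -> L1 miss wb->B1  d=D]
8: W B2 -> L0 hit  d=D]
9: W B2 -> L0 hit  d=D]
10: R B1 -> L1 miss wb->B3  d=-]
11: R B2 -> L0 hit  d=D]
12: R B0 -> L0 miss wb->B2  d=-]
13: W B1 -> L1 hit  d=D]
14: W B1 -> L1 hit  d=D]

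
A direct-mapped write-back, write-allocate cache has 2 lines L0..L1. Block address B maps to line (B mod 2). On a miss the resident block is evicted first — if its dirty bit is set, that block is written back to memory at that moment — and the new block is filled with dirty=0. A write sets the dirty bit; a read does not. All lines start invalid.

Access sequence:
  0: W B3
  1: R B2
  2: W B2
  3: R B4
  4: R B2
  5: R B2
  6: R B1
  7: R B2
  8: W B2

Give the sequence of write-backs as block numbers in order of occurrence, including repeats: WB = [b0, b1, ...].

WB = [2, 3]

0: W B3 -> L1 miss  d=D]
1: R B2 -> L0 miss  d=-]
2: W B2 -> L0 hit  d=D]
3: R B4 -> L0 miss wb->B2  d=-]
4: R B2 -> L0 miss  d=-]
5: R B2 -> L0 hit  d=-]
6: R B1 -> L1 miss wb->B3  d=-]
7: R B2 -> L0 hit  d=-]
8: W B2 -> L0 hit  d=D]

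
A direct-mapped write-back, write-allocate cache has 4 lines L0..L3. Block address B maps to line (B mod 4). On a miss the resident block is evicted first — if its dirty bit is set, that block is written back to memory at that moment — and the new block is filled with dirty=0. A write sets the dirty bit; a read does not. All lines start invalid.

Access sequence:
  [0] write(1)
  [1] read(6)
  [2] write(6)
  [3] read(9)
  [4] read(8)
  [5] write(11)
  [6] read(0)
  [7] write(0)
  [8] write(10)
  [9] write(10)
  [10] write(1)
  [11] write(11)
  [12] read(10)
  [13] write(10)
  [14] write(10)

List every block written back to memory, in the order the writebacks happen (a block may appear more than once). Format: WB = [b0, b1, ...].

0: W B1 → L1 miss [D]
1: R B6 → L2 miss [-]
2: W B6 → L2 hit [D]
3: R B9 → L1 miss wb→B1 [-]
4: R B8 → L0 miss [-]
5: W B11 → L3 miss [D]
6: R B0 → L0 miss [-]
7: W B0 → L0 hit [D]
8: W B10 → L2 miss wb→B6 [D]
9: W B10 → L2 hit [D]
10: W B1 → L1 miss [D]
11: W B11 → L3 hit [D]
12: R B10 → L2 hit [D]
13: W B10 → L2 hit [D]
14: W B10 → L2 hit [D]

WB = [1, 6]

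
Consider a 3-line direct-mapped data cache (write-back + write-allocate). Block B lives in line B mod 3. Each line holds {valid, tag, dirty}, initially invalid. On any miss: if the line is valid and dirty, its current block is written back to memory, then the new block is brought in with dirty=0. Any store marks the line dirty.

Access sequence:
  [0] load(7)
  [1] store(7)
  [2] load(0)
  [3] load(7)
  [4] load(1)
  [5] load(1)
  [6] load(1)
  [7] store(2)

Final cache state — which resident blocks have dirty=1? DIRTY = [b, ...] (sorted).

DIRTY = [2]

0: R B7 -> L1 miss  d=-]
1: W B7 -> L1 hit  d=D]
2: R B0 -> L0 miss  d=-]
3: R B7 -> L1 hit  d=D]
4: R B1 -> L1 miss wb->B7  d=-]
5: R B1 -> L1 hit  d=-]
6: R B1 -> L1 hit  d=-]
7: W B2 -> L2 miss  d=D]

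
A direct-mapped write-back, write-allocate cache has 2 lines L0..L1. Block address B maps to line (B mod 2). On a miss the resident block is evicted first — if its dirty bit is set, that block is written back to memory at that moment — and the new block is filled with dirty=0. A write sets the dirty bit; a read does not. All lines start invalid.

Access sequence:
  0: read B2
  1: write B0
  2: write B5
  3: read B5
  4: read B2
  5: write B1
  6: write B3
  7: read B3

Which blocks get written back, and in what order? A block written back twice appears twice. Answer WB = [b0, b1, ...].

0: R B2 -> L0 miss  d=-]
1: W B0 -> L0 miss  d=D]
2: W B5 -> L1 miss  d=D]
3: R B5 -> L1 hit  d=D]
4: R B2 -> L0 miss wb->B0  d=-]
5: W B1 -> L1 miss wb->B5  d=D]
6: W B3 -> L1 miss wb->B1  d=D]
7: R B3 -> L1 hit  d=D]

WB = [0, 5, 1]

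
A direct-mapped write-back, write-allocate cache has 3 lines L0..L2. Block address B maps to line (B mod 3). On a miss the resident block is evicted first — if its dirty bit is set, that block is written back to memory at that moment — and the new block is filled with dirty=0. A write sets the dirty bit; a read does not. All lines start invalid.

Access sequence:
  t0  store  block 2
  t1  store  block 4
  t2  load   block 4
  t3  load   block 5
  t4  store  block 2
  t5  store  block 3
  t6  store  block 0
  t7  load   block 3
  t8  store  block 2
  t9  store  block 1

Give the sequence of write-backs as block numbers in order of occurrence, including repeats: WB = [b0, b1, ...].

WB = [2, 3, 0, 4]

  0 | W B2 → L2 miss [D]
  1 | W B4 → L1 miss [D]
  2 | R B4 → L1 hit [D]
  3 | R B5 → L2 miss wb→B2 [-]
  4 | W B2 → L2 miss [D]
  5 | W B3 → L0 miss [D]
  6 | W B0 → L0 miss wb→B3 [D]
  7 | R B3 → L0 miss wb→B0 [-]
  8 | W B2 → L2 hit [D]
  9 | W B1 → L1 miss wb→B4 [D]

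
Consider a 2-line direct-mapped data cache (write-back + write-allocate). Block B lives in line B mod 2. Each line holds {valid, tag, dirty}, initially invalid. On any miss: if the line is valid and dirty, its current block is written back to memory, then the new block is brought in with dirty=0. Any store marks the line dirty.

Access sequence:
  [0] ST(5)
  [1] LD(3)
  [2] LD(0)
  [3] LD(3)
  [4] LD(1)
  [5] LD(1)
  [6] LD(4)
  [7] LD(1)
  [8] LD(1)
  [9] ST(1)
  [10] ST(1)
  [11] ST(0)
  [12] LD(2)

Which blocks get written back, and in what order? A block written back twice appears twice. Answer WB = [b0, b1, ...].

WB = [5, 0]

0: W B5 → L1 miss [D]
1: R B3 → L1 miss wb→B5 [-]
2: R B0 → L0 miss [-]
3: R B3 → L1 hit [-]
4: R B1 → L1 miss [-]
5: R B1 → L1 hit [-]
6: R B4 → L0 miss [-]
7: R B1 → L1 hit [-]
8: R B1 → L1 hit [-]
9: W B1 → L1 hit [D]
10: W B1 → L1 hit [D]
11: W B0 → L0 miss [D]
12: R B2 → L0 miss wb→B0 [-]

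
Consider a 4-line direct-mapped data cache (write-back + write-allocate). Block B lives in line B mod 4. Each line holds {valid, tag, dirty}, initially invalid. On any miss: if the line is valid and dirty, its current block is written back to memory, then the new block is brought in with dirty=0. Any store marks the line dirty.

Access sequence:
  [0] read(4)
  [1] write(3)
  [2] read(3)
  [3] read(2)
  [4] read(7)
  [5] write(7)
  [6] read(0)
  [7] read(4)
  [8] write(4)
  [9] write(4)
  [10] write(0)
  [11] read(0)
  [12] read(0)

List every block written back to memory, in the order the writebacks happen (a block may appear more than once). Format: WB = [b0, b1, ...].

0: R B4 -> L0 miss  d=-]
1: W B3 -> L3 miss  d=D]
2: R B3 -> L3 hit  d=D]
3: R B2 -> L2 miss  d=-]
4: R B7 -> L3 miss wb->B3  d=-]
5: W B7 -> L3 hit  d=D]
6: R B0 -> L0 miss  d=-]
7: R B4 -> L0 miss  d=-]
8: W B4 -> L0 hit  d=D]
9: W B4 -> L0 hit  d=D]
10: W B0 -> L0 miss wb->B4  d=D]
11: R B0 -> L0 hit  d=D]
12: R B0 -> L0 hit  d=D]

WB = [3, 4]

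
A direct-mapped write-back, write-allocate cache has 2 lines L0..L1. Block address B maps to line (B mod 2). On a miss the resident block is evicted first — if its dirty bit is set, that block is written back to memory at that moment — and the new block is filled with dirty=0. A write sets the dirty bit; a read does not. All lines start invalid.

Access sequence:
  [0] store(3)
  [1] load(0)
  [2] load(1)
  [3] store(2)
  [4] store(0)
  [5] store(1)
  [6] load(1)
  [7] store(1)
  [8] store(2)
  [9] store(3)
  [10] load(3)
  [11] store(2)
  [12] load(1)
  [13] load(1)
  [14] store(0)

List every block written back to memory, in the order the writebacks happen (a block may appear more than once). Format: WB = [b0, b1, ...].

WB = [3, 2, 0, 1, 3, 2]

  0 | W B3 → L1 miss [D]
  1 | R B0 → L0 miss [-]
  2 | R B1 → L1 miss wb→B3 [-]
  3 | W B2 → L0 miss [D]
  4 | W B0 → L0 miss wb→B2 [D]
  5 | W B1 → L1 hit [D]
  6 | R B1 → L1 hit [D]
  7 | W B1 → L1 hit [D]
  8 | W B2 → L0 miss wb→B0 [D]
  9 | W B3 → L1 miss wb→B1 [D]
  10 | R B3 → L1 hit [D]
  11 | W B2 → L0 hit [D]
  12 | R B1 → L1 miss wb→B3 [-]
  13 | R B1 → L1 hit [-]
  14 | W B0 → L0 miss wb→B2 [D]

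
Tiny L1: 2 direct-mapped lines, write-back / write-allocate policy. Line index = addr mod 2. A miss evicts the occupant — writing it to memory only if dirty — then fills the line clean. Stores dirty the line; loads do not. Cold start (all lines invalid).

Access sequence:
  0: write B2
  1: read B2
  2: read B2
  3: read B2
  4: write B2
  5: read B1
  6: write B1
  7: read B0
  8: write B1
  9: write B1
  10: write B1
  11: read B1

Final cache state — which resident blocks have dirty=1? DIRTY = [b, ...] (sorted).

DIRTY = [1]

0: W B2 → L0 miss [D]
1: R B2 → L0 hit [D]
2: R B2 → L0 hit [D]
3: R B2 → L0 hit [D]
4: W B2 → L0 hit [D]
5: R B1 → L1 miss [-]
6: W B1 → L1 hit [D]
7: R B0 → L0 miss wb→B2 [-]
8: W B1 → L1 hit [D]
9: W B1 → L1 hit [D]
10: W B1 → L1 hit [D]
11: R B1 → L1 hit [D]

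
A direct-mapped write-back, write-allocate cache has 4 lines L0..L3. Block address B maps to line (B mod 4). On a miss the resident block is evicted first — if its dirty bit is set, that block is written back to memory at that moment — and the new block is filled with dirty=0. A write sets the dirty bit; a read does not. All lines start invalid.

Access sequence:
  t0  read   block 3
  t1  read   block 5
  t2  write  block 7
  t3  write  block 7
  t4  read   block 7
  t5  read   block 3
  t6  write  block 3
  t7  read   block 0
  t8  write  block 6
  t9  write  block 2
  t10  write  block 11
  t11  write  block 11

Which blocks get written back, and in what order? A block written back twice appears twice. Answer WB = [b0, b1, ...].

WB = [7, 6, 3]

  0 | R B3 → L3 miss [-]
  1 | R B5 → L1 miss [-]
  2 | W B7 → L3 miss [D]
  3 | W B7 → L3 hit [D]
  4 | R B7 → L3 hit [D]
  5 | R B3 → L3 miss wb→B7 [-]
  6 | W B3 → L3 hit [D]
  7 | R B0 → L0 miss [-]
  8 | W B6 → L2 miss [D]
  9 | W B2 → L2 miss wb→B6 [D]
  10 | W B11 → L3 miss wb→B3 [D]
  11 | W B11 → L3 hit [D]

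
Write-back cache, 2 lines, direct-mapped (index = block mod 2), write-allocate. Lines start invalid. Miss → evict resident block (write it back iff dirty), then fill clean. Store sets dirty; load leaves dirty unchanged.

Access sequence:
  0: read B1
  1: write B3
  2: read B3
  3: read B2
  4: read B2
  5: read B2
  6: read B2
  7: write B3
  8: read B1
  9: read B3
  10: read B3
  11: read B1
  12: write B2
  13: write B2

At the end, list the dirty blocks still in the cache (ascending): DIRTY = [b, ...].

  0 | R B1 → L1 miss [-]
  1 | W B3 → L1 miss [D]
  2 | R B3 → L1 hit [D]
  3 | R B2 → L0 miss [-]
  4 | R B2 → L0 hit [-]
  5 | R B2 → L0 hit [-]
  6 | R B2 → L0 hit [-]
  7 | W B3 → L1 hit [D]
  8 | R B1 → L1 miss wb→B3 [-]
  9 | R B3 → L1 miss [-]
  10 | R B3 → L1 hit [-]
  11 | R B1 → L1 miss [-]
  12 | W B2 → L0 hit [D]
  13 | W B2 → L0 hit [D]

DIRTY = [2]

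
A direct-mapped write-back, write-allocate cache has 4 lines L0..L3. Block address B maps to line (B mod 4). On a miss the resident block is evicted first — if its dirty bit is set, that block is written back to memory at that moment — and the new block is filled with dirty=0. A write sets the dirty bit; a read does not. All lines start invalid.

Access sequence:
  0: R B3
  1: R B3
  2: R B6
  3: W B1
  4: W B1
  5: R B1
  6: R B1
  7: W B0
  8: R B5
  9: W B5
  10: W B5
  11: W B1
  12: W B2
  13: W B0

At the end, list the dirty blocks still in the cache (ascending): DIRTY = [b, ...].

DIRTY = [0, 1, 2]

0: R B3 -> L3 miss  d=-]
1: R B3 -> L3 hit  d=-]
2: R B6 -> L2 miss  d=-]
3: W B1 -> L1 miss  d=D]
4: W B1 -> L1 hit  d=D]
5: R B1 -> L1 hit  d=D]
6: R B1 -> L1 hit  d=D]
7: W B0 -> L0 miss  d=D]
8: R B5 -> L1 miss wb->B1  d=-]
9: W B5 -> L1 hit  d=D]
10: W B5 -> L1 hit  d=D]
11: W B1 -> L1 miss wb->B5  d=D]
12: W B2 -> L2 miss  d=D]
13: W B0 -> L0 hit  d=D]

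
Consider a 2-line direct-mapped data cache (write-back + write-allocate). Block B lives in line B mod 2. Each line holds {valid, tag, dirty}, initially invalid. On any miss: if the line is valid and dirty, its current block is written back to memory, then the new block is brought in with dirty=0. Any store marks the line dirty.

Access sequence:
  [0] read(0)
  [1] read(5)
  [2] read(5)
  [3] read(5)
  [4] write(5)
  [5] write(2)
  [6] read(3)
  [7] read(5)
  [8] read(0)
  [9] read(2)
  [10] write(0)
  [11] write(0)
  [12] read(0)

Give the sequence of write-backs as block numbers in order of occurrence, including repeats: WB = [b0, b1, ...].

WB = [5, 2]

0: R B0 -> L0 miss  d=-]
1: R B5 -> L1 miss  d=-]
2: R B5 -> L1 hit  d=-]
3: R B5 -> L1 hit  d=-]
4: W B5 -> L1 hit  d=D]
5: W B2 -> L0 miss  d=D]
6: R B3 -> L1 miss wb->B5  d=-]
7: R B5 -> L1 miss  d=-]
8: R B0 -> L0 miss wb->B2  d=-]
9: R B2 -> L0 miss  d=-]
10: W B0 -> L0 miss  d=D]
11: W B0 -> L0 hit  d=D]
12: R B0 -> L0 hit  d=D]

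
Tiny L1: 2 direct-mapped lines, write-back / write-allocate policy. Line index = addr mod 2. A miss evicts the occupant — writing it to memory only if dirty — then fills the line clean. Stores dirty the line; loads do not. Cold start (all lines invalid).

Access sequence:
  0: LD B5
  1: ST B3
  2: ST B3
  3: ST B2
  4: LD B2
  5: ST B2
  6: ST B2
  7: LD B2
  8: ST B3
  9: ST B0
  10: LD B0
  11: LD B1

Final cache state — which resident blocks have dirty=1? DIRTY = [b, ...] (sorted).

0: R B5 -> L1 miss  d=-]
1: W B3 -> L1 miss  d=D]
2: W B3 -> L1 hit  d=D]
3: W B2 -> L0 miss  d=D]
4: R B2 -> L0 hit  d=D]
5: W B2 -> L0 hit  d=D]
6: W B2 -> L0 hit  d=D]
7: R B2 -> L0 hit  d=D]
8: W B3 -> L1 hit  d=D]
9: W B0 -> L0 miss wb->B2  d=D]
10: R B0 -> L0 hit  d=D]
11: R B1 -> L1 miss wb->B3  d=-]

DIRTY = [0]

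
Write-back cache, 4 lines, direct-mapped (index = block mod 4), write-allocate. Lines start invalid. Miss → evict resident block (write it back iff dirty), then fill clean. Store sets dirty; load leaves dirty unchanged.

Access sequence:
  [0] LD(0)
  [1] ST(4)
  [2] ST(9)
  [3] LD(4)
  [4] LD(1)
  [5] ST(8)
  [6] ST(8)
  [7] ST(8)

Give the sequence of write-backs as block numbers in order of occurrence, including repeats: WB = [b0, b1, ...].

WB = [9, 4]

  0 | R B0 → L0 miss [-]
  1 | W B4 → L0 miss [D]
  2 | W B9 → L1 miss [D]
  3 | R B4 → L0 hit [D]
  4 | R B1 → L1 miss wb→B9 [-]
  5 | W B8 → L0 miss wb→B4 [D]
  6 | W B8 → L0 hit [D]
  7 | W B8 → L0 hit [D]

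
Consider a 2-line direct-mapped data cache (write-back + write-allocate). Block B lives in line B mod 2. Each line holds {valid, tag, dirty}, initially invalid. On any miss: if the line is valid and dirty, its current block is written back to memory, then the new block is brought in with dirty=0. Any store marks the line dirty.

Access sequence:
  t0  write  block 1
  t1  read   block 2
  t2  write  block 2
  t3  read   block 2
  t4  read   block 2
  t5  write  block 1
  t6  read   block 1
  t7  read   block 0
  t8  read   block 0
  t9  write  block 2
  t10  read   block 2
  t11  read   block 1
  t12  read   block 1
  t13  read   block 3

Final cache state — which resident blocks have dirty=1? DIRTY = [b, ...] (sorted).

DIRTY = [2]

0: W B1 → L1 miss [D]
1: R B2 → L0 miss [-]
2: W B2 → L0 hit [D]
3: R B2 → L0 hit [D]
4: R B2 → L0 hit [D]
5: W B1 → L1 hit [D]
6: R B1 → L1 hit [D]
7: R B0 → L0 miss wb→B2 [-]
8: R B0 → L0 hit [-]
9: W B2 → L0 miss [D]
10: R B2 → L0 hit [D]
11: R B1 → L1 hit [D]
12: R B1 → L1 hit [D]
13: R B3 → L1 miss wb→B1 [-]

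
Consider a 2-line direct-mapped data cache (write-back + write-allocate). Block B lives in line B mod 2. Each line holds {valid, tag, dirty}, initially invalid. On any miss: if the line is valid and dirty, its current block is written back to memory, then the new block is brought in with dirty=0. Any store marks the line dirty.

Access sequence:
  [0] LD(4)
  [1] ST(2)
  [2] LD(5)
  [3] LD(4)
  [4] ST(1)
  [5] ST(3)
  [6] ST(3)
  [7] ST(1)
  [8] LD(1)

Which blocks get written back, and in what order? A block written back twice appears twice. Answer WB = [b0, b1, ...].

WB = [2, 1, 3]

0: R B4 -> L0 miss  d=-]
1: W B2 -> L0 miss  d=D]
2: R B5 -> L1 miss  d=-]
3: R B4 -> L0 miss wb->B2  d=-]
4: W B1 -> L1 miss  d=D]
5: W B3 -> L1 miss wb->B1  d=D]
6: W B3 -> L1 hit  d=D]
7: W B1 -> L1 miss wb->B3  d=D]
8: R B1 -> L1 hit  d=D]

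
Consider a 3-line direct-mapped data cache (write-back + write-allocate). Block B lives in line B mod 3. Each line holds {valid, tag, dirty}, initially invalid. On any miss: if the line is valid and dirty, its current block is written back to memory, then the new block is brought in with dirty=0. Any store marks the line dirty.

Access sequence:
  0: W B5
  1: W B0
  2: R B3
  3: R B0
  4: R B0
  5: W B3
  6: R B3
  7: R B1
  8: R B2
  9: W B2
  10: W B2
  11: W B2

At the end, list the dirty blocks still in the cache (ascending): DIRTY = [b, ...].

DIRTY = [2, 3]

0: W B5 -> L2 miss  d=D]
1: W B0 -> L0 miss  d=D]
2: R B3 -> L0 miss wb->B0  d=-]
3: R B0 -> L0 miss  d=-]
4: R B0 -> L0 hit  d=-]
5: W B3 -> L0 miss  d=D]
6: R B3 -> L0 hit  d=D]
7: R B1 -> L1 miss  d=-]
8: R B2 -> L2 miss wb->B5  d=-]
9: W B2 -> L2 hit  d=D]
10: W B2 -> L2 hit  d=D]
11: W B2 -> L2 hit  d=D]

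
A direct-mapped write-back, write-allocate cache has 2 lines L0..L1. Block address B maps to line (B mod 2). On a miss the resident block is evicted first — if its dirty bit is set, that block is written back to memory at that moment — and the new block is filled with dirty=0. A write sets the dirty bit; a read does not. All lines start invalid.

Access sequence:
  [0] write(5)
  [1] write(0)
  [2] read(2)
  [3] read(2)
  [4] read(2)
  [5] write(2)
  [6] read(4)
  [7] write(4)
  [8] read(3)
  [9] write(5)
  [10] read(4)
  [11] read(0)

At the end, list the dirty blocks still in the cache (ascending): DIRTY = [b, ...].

DIRTY = [5]

0: W B5 -> L1 miss  d=D]
1: W B0 -> L0 miss  d=D]
2: R B2 -> L0 miss wb->B0  d=-]
3: R B2 -> L0 hit  d=-]
4: R B2 -> L0 hit  d=-]
5: W B2 -> L0 hit  d=D]
6: R B4 -> L0 miss wb->B2  d=-]
7: W B4 -> L0 hit  d=D]
8: R B3 -> L1 miss wb->B5  d=-]
9: W B5 -> L1 miss  d=D]
10: R B4 -> L0 hit  d=D]
11: R B0 -> L0 miss wb->B4  d=-]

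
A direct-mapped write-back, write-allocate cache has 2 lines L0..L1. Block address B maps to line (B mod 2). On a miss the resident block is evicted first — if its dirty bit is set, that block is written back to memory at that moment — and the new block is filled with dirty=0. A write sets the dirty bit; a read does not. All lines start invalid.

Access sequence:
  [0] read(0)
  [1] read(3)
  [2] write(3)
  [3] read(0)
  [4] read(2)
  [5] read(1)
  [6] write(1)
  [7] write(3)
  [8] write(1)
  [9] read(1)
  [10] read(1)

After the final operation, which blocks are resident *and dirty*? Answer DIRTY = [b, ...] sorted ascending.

DIRTY = [1]

0: R B0 → L0 miss [-]
1: R B3 → L1 miss [-]
2: W B3 → L1 hit [D]
3: R B0 → L0 hit [-]
4: R B2 → L0 miss [-]
5: R B1 → L1 miss wb→B3 [-]
6: W B1 → L1 hit [D]
7: W B3 → L1 miss wb→B1 [D]
8: W B1 → L1 miss wb→B3 [D]
9: R B1 → L1 hit [D]
10: R B1 → L1 hit [D]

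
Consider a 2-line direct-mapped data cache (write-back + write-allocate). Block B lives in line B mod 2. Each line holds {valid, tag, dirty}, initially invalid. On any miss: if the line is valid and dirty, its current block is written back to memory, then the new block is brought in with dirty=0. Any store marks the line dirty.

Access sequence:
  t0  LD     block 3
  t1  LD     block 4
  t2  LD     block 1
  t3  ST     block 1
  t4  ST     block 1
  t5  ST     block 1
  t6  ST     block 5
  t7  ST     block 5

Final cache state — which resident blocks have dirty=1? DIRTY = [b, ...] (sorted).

DIRTY = [5]

0: R B3 → L1 miss [-]
1: R B4 → L0 miss [-]
2: R B1 → L1 miss [-]
3: W B1 → L1 hit [D]
4: W B1 → L1 hit [D]
5: W B1 → L1 hit [D]
6: W B5 → L1 miss wb→B1 [D]
7: W B5 → L1 hit [D]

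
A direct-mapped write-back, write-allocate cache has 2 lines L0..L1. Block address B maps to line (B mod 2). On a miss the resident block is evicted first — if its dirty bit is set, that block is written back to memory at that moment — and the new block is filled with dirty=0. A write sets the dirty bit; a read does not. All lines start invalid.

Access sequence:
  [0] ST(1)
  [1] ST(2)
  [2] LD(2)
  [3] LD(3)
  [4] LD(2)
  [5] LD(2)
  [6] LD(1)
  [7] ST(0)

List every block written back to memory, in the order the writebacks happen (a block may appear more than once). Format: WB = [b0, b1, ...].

WB = [1, 2]

  0 | W B1 → L1 miss [D]
  1 | W B2 → L0 miss [D]
  2 | R B2 → L0 hit [D]
  3 | R B3 → L1 miss wb→B1 [-]
  4 | R B2 → L0 hit [D]
  5 | R B2 → L0 hit [D]
  6 | R B1 → L1 miss [-]
  7 | W B0 → L0 miss wb→B2 [D]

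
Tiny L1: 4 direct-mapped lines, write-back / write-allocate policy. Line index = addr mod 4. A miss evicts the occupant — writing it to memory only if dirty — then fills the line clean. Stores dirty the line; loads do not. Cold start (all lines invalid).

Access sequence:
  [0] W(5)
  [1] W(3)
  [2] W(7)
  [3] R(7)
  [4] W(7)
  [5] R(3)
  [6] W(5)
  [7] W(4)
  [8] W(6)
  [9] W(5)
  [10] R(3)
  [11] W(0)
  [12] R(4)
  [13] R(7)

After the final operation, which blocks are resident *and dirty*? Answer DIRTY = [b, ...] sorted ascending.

DIRTY = [5, 6]

  0 | W B5 → L1 miss [D]
  1 | W B3 → L3 miss [D]
  2 | W B7 → L3 miss wb→B3 [D]
  3 | R B7 → L3 hit [D]
  4 | W B7 → L3 hit [D]
  5 | R B3 → L3 miss wb→B7 [-]
  6 | W B5 → L1 hit [D]
  7 | W B4 → L0 miss [D]
  8 | W B6 → L2 miss [D]
  9 | W B5 → L1 hit [D]
  10 | R B3 → L3 hit [-]
  11 | W B0 → L0 miss wb→B4 [D]
  12 | R B4 → L0 miss wb→B0 [-]
  13 | R B7 → L3 miss [-]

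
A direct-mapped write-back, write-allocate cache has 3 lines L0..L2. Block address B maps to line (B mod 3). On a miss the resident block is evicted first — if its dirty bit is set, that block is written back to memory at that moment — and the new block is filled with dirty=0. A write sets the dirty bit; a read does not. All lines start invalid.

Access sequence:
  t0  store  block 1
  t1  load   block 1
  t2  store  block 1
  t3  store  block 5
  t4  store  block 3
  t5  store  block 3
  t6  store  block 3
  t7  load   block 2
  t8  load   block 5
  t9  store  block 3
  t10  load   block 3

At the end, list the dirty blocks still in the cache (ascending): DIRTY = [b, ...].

DIRTY = [1, 3]

  0 | W B1 → L1 miss [D]
  1 | R B1 → L1 hit [D]
  2 | W B1 → L1 hit [D]
  3 | W B5 → L2 miss [D]
  4 | W B3 → L0 miss [D]
  5 | W B3 → L0 hit [D]
  6 | W B3 → L0 hit [D]
  7 | R B2 → L2 miss wb→B5 [-]
  8 | R B5 → L2 miss [-]
  9 | W B3 → L0 hit [D]
  10 | R B3 → L0 hit [D]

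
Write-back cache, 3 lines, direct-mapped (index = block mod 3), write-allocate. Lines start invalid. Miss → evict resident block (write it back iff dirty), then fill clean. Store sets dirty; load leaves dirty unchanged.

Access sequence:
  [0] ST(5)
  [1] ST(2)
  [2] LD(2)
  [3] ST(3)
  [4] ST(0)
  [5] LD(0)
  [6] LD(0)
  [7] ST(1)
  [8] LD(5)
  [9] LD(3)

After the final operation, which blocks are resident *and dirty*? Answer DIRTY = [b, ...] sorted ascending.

0: W B5 → L2 miss [D]
1: W B2 → L2 miss wb→B5 [D]
2: R B2 → L2 hit [D]
3: W B3 → L0 miss [D]
4: W B0 → L0 miss wb→B3 [D]
5: R B0 → L0 hit [D]
6: R B0 → L0 hit [D]
7: W B1 → L1 miss [D]
8: R B5 → L2 miss wb→B2 [-]
9: R B3 → L0 miss wb→B0 [-]

DIRTY = [1]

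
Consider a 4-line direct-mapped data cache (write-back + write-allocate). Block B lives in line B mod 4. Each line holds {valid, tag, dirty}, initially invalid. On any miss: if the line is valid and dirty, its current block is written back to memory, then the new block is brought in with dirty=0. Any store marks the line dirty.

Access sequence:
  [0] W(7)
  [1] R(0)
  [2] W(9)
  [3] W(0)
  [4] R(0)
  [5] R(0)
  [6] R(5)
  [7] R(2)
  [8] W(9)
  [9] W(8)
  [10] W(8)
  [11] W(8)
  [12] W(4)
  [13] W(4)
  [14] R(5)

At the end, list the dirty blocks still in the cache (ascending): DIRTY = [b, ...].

DIRTY = [4, 7]

0: W B7 → L3 miss [D]
1: R B0 → L0 miss [-]
2: W B9 → L1 miss [D]
3: W B0 → L0 hit [D]
4: R B0 → L0 hit [D]
5: R B0 → L0 hit [D]
6: R B5 → L1 miss wb→B9 [-]
7: R B2 → L2 miss [-]
8: W B9 → L1 miss [D]
9: W B8 → L0 miss wb→B0 [D]
10: W B8 → L0 hit [D]
11: W B8 → L0 hit [D]
12: W B4 → L0 miss wb→B8 [D]
13: W B4 → L0 hit [D]
14: R B5 → L1 miss wb→B9 [-]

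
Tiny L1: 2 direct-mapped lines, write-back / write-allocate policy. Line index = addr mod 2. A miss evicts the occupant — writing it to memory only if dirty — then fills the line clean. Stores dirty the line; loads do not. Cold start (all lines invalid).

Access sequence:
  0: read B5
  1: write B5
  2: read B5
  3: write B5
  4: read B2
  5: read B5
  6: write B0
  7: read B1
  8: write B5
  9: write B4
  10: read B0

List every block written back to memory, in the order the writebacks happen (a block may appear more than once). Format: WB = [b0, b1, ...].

0: R B5 → L1 miss [-]
1: W B5 → L1 hit [D]
2: R B5 → L1 hit [D]
3: W B5 → L1 hit [D]
4: R B2 → L0 miss [-]
5: R B5 → L1 hit [D]
6: W B0 → L0 miss [D]
7: R B1 → L1 miss wb→B5 [-]
8: W B5 → L1 miss [D]
9: W B4 → L0 miss wb→B0 [D]
10: R B0 → L0 miss wb→B4 [-]

WB = [5, 0, 4]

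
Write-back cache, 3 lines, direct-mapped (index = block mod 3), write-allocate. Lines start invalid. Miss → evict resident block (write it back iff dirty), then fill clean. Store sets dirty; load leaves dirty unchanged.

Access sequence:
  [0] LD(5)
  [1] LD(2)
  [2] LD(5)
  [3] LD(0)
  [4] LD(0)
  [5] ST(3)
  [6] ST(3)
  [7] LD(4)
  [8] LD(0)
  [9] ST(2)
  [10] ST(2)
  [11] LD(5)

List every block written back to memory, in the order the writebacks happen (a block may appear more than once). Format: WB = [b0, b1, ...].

WB = [3, 2]

  0 | R B5 → L2 miss [-]
  1 | R B2 → L2 miss [-]
  2 | R B5 → L2 miss [-]
  3 | R B0 → L0 miss [-]
  4 | R B0 → L0 hit [-]
  5 | W B3 → L0 miss [D]
  6 | W B3 → L0 hit [D]
  7 | R B4 → L1 miss [-]
  8 | R B0 → L0 miss wb→B3 [-]
  9 | W B2 → L2 miss [D]
  10 | W B2 → L2 hit [D]
  11 | R B5 → L2 miss wb→B2 [-]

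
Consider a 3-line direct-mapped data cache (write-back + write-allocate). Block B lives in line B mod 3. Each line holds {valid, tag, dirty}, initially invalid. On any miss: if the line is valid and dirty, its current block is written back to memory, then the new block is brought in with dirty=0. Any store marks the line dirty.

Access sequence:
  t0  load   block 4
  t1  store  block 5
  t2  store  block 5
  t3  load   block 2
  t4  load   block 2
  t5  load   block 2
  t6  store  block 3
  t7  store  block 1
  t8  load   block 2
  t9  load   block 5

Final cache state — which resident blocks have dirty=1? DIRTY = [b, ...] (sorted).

  0 | R B4 → L1 miss [-]
  1 | W B5 → L2 miss [D]
  2 | W B5 → L2 hit [D]
  3 | R B2 → L2 miss wb→B5 [-]
  4 | R B2 → L2 hit [-]
  5 | R B2 → L2 hit [-]
  6 | W B3 → L0 miss [D]
  7 | W B1 → L1 miss [D]
  8 | R B2 → L2 hit [-]
  9 | R B5 → L2 miss [-]

DIRTY = [1, 3]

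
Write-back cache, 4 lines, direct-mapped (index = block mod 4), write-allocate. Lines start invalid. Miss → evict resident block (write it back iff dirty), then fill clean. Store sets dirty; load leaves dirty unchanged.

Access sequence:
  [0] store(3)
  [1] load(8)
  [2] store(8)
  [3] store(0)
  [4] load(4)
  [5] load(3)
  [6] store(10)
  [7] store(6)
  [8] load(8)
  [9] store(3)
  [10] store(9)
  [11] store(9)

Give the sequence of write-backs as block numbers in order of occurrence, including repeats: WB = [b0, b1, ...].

0: W B3 → L3 miss [D]
1: R B8 → L0 miss [-]
2: W B8 → L0 hit [D]
3: W B0 → L0 miss wb→B8 [D]
4: R B4 → L0 miss wb→B0 [-]
5: R B3 → L3 hit [D]
6: W B10 → L2 miss [D]
7: W B6 → L2 miss wb→B10 [D]
8: R B8 → L0 miss [-]
9: W B3 → L3 hit [D]
10: W B9 → L1 miss [D]
11: W B9 → L1 hit [D]

WB = [8, 0, 10]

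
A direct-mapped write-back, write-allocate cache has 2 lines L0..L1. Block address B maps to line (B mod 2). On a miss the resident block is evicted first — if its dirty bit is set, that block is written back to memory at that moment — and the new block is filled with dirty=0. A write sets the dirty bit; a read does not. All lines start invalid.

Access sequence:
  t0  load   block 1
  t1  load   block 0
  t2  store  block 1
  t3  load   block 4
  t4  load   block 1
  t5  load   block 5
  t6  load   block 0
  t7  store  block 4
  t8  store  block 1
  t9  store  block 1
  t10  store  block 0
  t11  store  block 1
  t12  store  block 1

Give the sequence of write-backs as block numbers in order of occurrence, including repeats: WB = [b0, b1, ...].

  0 | R B1 → L1 miss [-]
  1 | R B0 → L0 miss [-]
  2 | W B1 → L1 hit [D]
  3 | R B4 → L0 miss [-]
  4 | R B1 → L1 hit [D]
  5 | R B5 → L1 miss wb→B1 [-]
  6 | R B0 → L0 miss [-]
  7 | W B4 → L0 miss [D]
  8 | W B1 → L1 miss [D]
  9 | W B1 → L1 hit [D]
  10 | W B0 → L0 miss wb→B4 [D]
  11 | W B1 → L1 hit [D]
  12 | W B1 → L1 hit [D]

WB = [1, 4]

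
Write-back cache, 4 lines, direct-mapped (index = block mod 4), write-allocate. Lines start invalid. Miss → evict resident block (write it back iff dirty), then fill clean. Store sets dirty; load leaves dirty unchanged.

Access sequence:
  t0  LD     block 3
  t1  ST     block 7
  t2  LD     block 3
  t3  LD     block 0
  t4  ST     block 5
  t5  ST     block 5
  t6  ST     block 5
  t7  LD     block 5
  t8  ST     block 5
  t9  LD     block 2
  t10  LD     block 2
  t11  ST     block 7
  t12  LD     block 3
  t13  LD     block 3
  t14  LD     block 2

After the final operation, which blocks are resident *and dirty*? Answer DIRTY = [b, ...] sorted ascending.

DIRTY = [5]

  0 | R B3 → L3 miss [-]
  1 | W B7 → L3 miss [D]
  2 | R B3 → L3 miss wb→B7 [-]
  3 | R B0 → L0 miss [-]
  4 | W B5 → L1 miss [D]
  5 | W B5 → L1 hit [D]
  6 | W B5 → L1 hit [D]
  7 | R B5 → L1 hit [D]
  8 | W B5 → L1 hit [D]
  9 | R B2 → L2 miss [-]
  10 | R B2 → L2 hit [-]
  11 | W B7 → L3 miss [D]
  12 | R B3 → L3 miss wb→B7 [-]
  13 | R B3 → L3 hit [-]
  14 | R B2 → L2 hit [-]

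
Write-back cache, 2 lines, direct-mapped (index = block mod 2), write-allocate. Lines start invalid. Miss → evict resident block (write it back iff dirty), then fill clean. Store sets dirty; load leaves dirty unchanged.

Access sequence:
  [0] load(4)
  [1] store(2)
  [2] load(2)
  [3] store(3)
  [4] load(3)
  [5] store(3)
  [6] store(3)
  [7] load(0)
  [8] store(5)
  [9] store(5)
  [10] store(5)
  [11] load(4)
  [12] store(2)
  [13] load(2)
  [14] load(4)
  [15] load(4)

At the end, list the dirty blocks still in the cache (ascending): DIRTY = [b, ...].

0: R B4 -> L0 miss  d=-]
1: W B2 -> L0 miss  d=D]
2: R B2 -> L0 hit  d=D]
3: W B3 -> L1 miss  d=D]
4: R B3 -> L1 hit  d=D]
5: W B3 -> L1 hit  d=D]
6: W B3 -> L1 hit  d=D]
7: R B0 -> L0 miss wb->B2  d=-]
8: W B5 -> L1 miss wb->B3  d=D]
9: W B5 -> L1 hit  d=D]
10: W B5 -> L1 hit  d=D]
11: R B4 -> L0 miss  d=-]
12: W B2 -> L0 miss  d=D]
13: R B2 -> L0 hit  d=D]
14: R B4 -> L0 miss wb->B2  d=-]
15: R B4 -> L0 hit  d=-]

DIRTY = [5]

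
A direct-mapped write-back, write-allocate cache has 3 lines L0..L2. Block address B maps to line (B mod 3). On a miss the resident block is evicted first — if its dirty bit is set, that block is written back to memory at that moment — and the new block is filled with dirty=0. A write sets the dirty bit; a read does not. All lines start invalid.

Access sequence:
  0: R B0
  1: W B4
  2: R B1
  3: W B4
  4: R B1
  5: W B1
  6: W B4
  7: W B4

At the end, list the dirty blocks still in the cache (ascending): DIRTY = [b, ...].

  0 | R B0 → L0 miss [-]
  1 | W B4 → L1 miss [D]
  2 | R B1 → L1 miss wb→B4 [-]
  3 | W B4 → L1 miss [D]
  4 | R B1 → L1 miss wb→B4 [-]
  5 | W B1 → L1 hit [D]
  6 | W B4 → L1 miss wb→B1 [D]
  7 | W B4 → L1 hit [D]

DIRTY = [4]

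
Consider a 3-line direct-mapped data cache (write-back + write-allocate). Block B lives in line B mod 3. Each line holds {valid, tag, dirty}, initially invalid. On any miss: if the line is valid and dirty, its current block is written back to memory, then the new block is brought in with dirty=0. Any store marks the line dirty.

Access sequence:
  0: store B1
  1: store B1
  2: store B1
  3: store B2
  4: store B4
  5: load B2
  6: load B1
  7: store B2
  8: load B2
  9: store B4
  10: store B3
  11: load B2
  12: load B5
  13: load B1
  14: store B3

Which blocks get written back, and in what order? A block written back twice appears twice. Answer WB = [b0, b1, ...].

0: W B1 → L1 miss [D]
1: W B1 → L1 hit [D]
2: W B1 → L1 hit [D]
3: W B2 → L2 miss [D]
4: W B4 → L1 miss wb→B1 [D]
5: R B2 → L2 hit [D]
6: R B1 → L1 miss wb→B4 [-]
7: W B2 → L2 hit [D]
8: R B2 → L2 hit [D]
9: W B4 → L1 miss [D]
10: W B3 → L0 miss [D]
11: R B2 → L2 hit [D]
12: R B5 → L2 miss wb→B2 [-]
13: R B1 → L1 miss wb→B4 [-]
14: W B3 → L0 hit [D]

WB = [1, 4, 2, 4]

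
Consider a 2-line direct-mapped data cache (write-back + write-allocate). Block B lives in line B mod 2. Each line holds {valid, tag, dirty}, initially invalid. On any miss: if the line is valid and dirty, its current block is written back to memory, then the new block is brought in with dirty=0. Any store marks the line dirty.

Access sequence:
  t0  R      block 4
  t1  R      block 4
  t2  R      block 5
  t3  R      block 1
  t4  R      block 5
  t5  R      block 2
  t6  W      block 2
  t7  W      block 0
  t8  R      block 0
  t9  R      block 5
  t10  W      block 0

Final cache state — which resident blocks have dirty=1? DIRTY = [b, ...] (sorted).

DIRTY = [0]

0: R B4 -> L0 miss  d=-]
1: R B4 -> L0 hit  d=-]
2: R B5 -> L1 miss  d=-]
3: R B1 -> L1 miss  d=-]
4: R B5 -> L1 miss  d=-]
5: R B2 -> L0 miss  d=-]
6: W B2 -> L0 hit  d=D]
7: W B0 -> L0 miss wb->B2  d=D]
8: R B0 -> L0 hit  d=D]
9: R B5 -> L1 hit  d=-]
10: W B0 -> L0 hit  d=D]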